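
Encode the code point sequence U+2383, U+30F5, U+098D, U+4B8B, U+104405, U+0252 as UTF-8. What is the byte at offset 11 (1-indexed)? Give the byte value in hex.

1-indexed offset 11 is 0-indexed offset 10.
U+2383 → 3-byte form E2 8E 83 at offsets 0–2.
U+30F5 → 3-byte form E3 83 B5 at offsets 3–5.
U+098D → 3-byte form E0 A6 8D at offsets 6–8.
U+4B8B → 3-byte form E4 AE 8B at offsets 9–11.
Offset 10 falls in char 4's range; it's byte 2 of E4 AE 8B = 0xAE.

0xAE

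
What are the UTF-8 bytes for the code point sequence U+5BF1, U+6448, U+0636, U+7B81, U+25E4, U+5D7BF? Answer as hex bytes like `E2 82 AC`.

U+5BF1: 3-byte form → E5 AF B1.
U+6448: 3-byte form → E6 91 88.
U+0636: 2-byte form → D8 B6.
U+7B81: 3-byte form → E7 AE 81.
U+25E4: 3-byte form → E2 97 A4.
U+5D7BF: 4-byte form → F1 9D 9E BF.
Concatenated (18 bytes): E5 AF B1 E6 91 88 D8 B6 E7 AE 81 E2 97 A4 F1 9D 9E BF.

E5 AF B1 E6 91 88 D8 B6 E7 AE 81 E2 97 A4 F1 9D 9E BF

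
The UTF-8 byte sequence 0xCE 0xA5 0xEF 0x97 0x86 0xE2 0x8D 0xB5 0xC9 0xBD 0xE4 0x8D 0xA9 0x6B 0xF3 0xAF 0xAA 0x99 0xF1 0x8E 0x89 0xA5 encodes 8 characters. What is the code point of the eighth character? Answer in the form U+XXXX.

U+4E265

Offset 0: leading byte 0xCE = 11001110 → 2-byte char #1 = CE A5.
Offset 2: leading byte 0xEF = 11101111 → 3-byte char #2 = EF 97 86.
Offset 5: leading byte 0xE2 = 11100010 → 3-byte char #3 = E2 8D B5.
Offset 8: leading byte 0xC9 = 11001001 → 2-byte char #4 = C9 BD.
Offset 10: leading byte 0xE4 = 11100100 → 3-byte char #5 = E4 8D A9.
Offset 13: leading byte 0x6B = 01101011 → 1-byte char #6 = 6B.
Offset 14: leading byte 0xF3 = 11110011 → 4-byte char #7 = F3 AF AA 99.
Offset 18: leading byte 0xF1 = 11110001 → 4-byte char #8 = F1 8E 89 A5.
Leading byte 0xF1 = 11110001 matches 11110xxx → 4-byte sequence.
Byte 1: 0xF1 = 11110001, payload 001 (3 bits).
Byte 2: 0x8E = 10001110 (10xxxxxx ✓), payload 001110.
Byte 3: 0x89 = 10001001 (10xxxxxx ✓), payload 001001.
Byte 4: 0xA5 = 10100101 (10xxxxxx ✓), payload 100101.
Concatenate: 001001110001001100101 = 0x4E265 (21 bits → U+4E265).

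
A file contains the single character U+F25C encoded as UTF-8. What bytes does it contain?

U+F25C = 0xF25C = 62044 decimal. In range U+0800–U+FFFF → 3-byte form: 1110xxxx 10xxxxxx 10xxxxxx.
Binary (16 bits): 1111001001011100.
Split 4+6+6: 1111 | 001001 | 011100.
Byte 1: 11101111 = 0xEF.
Byte 2: 10001001 = 0x89.
Byte 3: 10011100 = 0x9C.

EF 89 9C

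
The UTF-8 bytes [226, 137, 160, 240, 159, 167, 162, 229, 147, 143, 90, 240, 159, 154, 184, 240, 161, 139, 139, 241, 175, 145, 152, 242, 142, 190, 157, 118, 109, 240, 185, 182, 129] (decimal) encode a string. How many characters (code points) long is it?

Byte at offset 0: 0xE2 = 11100010 → 3-byte char (#1). Advance 3.
Byte at offset 3: 0xF0 = 11110000 → 4-byte char (#2). Advance 4.
Byte at offset 7: 0xE5 = 11100101 → 3-byte char (#3). Advance 3.
Byte at offset 10: 0x5A = 01011010 → 1-byte char (#4). Advance 1.
Byte at offset 11: 0xF0 = 11110000 → 4-byte char (#5). Advance 4.
Byte at offset 15: 0xF0 = 11110000 → 4-byte char (#6). Advance 4.
Byte at offset 19: 0xF1 = 11110001 → 4-byte char (#7). Advance 4.
Byte at offset 23: 0xF2 = 11110010 → 4-byte char (#8). Advance 4.
Byte at offset 27: 0x76 = 01110110 → 1-byte char (#9). Advance 1.
Byte at offset 28: 0x6D = 01101101 → 1-byte char (#10). Advance 1.
Byte at offset 29: 0xF0 = 11110000 → 4-byte char (#11). Advance 4.
Reached end at offset 33 after 11 code points.

11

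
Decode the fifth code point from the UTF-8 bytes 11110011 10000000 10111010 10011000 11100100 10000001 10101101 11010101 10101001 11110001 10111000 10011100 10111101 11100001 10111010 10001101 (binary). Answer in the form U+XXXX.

Offset 0: leading byte 0xF3 = 11110011 → 4-byte char #1 = F3 80 BA 98.
Offset 4: leading byte 0xE4 = 11100100 → 3-byte char #2 = E4 81 AD.
Offset 7: leading byte 0xD5 = 11010101 → 2-byte char #3 = D5 A9.
Offset 9: leading byte 0xF1 = 11110001 → 4-byte char #4 = F1 B8 9C BD.
Offset 13: leading byte 0xE1 = 11100001 → 3-byte char #5 = E1 BA 8D.
Leading byte 0xE1 = 11100001 matches 1110xxxx → 3-byte sequence.
Byte 1: 0xE1 = 11100001, payload 0001 (4 bits).
Byte 2: 0xBA = 10111010 (10xxxxxx ✓), payload 111010.
Byte 3: 0x8D = 10001101 (10xxxxxx ✓), payload 001101.
Concatenate: 0001111010001101 = 0x1E8D (16 bits → U+1E8D).

U+1E8D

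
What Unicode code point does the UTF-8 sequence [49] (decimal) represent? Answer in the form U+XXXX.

U+0031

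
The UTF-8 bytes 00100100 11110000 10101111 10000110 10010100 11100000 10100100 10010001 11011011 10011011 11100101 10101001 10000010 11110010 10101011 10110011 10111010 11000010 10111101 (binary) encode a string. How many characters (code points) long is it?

7

Byte at offset 0: 0x24 = 00100100 → 1-byte char (#1). Advance 1.
Byte at offset 1: 0xF0 = 11110000 → 4-byte char (#2). Advance 4.
Byte at offset 5: 0xE0 = 11100000 → 3-byte char (#3). Advance 3.
Byte at offset 8: 0xDB = 11011011 → 2-byte char (#4). Advance 2.
Byte at offset 10: 0xE5 = 11100101 → 3-byte char (#5). Advance 3.
Byte at offset 13: 0xF2 = 11110010 → 4-byte char (#6). Advance 4.
Byte at offset 17: 0xC2 = 11000010 → 2-byte char (#7). Advance 2.
Reached end at offset 19 after 7 code points.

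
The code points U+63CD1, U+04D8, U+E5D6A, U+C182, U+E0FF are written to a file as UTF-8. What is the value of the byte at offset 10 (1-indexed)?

1-indexed offset 10 is 0-indexed offset 9.
U+63CD1 → 4-byte form F1 A3 B3 91 at offsets 0–3.
U+04D8 → 2-byte form D3 98 at offsets 4–5.
U+E5D6A → 4-byte form F3 A5 B5 AA at offsets 6–9.
Offset 9 falls in char 3's range; it's byte 4 of F3 A5 B5 AA = 0xAA.

0xAA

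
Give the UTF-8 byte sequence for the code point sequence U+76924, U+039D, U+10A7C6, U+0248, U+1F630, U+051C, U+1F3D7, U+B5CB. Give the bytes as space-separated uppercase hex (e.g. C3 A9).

F1 B6 A4 A4 CE 9D F4 8A 9F 86 C9 88 F0 9F 98 B0 D4 9C F0 9F 8F 97 EB 97 8B

U+76924: 4-byte form → F1 B6 A4 A4.
U+039D: 2-byte form → CE 9D.
U+10A7C6: 4-byte form → F4 8A 9F 86.
U+0248: 2-byte form → C9 88.
U+1F630: 4-byte form → F0 9F 98 B0.
U+051C: 2-byte form → D4 9C.
U+1F3D7: 4-byte form → F0 9F 8F 97.
U+B5CB: 3-byte form → EB 97 8B.
Concatenated (25 bytes): F1 B6 A4 A4 CE 9D F4 8A 9F 86 C9 88 F0 9F 98 B0 D4 9C F0 9F 8F 97 EB 97 8B.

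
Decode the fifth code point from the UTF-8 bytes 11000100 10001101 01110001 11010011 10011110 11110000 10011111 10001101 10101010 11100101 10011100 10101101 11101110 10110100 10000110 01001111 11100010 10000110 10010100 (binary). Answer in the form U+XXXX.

Offset 0: leading byte 0xC4 = 11000100 → 2-byte char #1 = C4 8D.
Offset 2: leading byte 0x71 = 01110001 → 1-byte char #2 = 71.
Offset 3: leading byte 0xD3 = 11010011 → 2-byte char #3 = D3 9E.
Offset 5: leading byte 0xF0 = 11110000 → 4-byte char #4 = F0 9F 8D AA.
Offset 9: leading byte 0xE5 = 11100101 → 3-byte char #5 = E5 9C AD.
Leading byte 0xE5 = 11100101 matches 1110xxxx → 3-byte sequence.
Byte 1: 0xE5 = 11100101, payload 0101 (4 bits).
Byte 2: 0x9C = 10011100 (10xxxxxx ✓), payload 011100.
Byte 3: 0xAD = 10101101 (10xxxxxx ✓), payload 101101.
Concatenate: 0101011100101101 = 0x572D (16 bits → U+572D).

U+572D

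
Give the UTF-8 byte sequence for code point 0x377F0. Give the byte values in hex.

U+377F0 = 0x377F0 = 227312 decimal. In range U+10000–U+10FFFF → 4-byte form: 11110xxx 10xxxxxx 10xxxxxx 10xxxxxx.
Binary (21 bits): 000110111011111110000.
Split 3+6+6+6: 000 | 110111 | 011111 | 110000.
Byte 1: 11110000 = 0xF0.
Byte 2: 10110111 = 0xB7.
Byte 3: 10011111 = 0x9F.
Byte 4: 10110000 = 0xB0.

F0 B7 9F B0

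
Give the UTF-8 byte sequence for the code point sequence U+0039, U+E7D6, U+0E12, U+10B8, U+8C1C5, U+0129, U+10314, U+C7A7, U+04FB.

U+0039: 1-byte form → 39.
U+E7D6: 3-byte form → EE 9F 96.
U+0E12: 3-byte form → E0 B8 92.
U+10B8: 3-byte form → E1 82 B8.
U+8C1C5: 4-byte form → F2 8C 87 85.
U+0129: 2-byte form → C4 A9.
U+10314: 4-byte form → F0 90 8C 94.
U+C7A7: 3-byte form → EC 9E A7.
U+04FB: 2-byte form → D3 BB.
Concatenated (25 bytes): 39 EE 9F 96 E0 B8 92 E1 82 B8 F2 8C 87 85 C4 A9 F0 90 8C 94 EC 9E A7 D3 BB.

39 EE 9F 96 E0 B8 92 E1 82 B8 F2 8C 87 85 C4 A9 F0 90 8C 94 EC 9E A7 D3 BB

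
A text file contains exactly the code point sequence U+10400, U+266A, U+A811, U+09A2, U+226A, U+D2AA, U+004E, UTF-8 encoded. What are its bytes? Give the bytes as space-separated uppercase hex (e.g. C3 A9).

F0 90 90 80 E2 99 AA EA A0 91 E0 A6 A2 E2 89 AA ED 8A AA 4E

U+10400: 4-byte form → F0 90 90 80.
U+266A: 3-byte form → E2 99 AA.
U+A811: 3-byte form → EA A0 91.
U+09A2: 3-byte form → E0 A6 A2.
U+226A: 3-byte form → E2 89 AA.
U+D2AA: 3-byte form → ED 8A AA.
U+004E: 1-byte form → 4E.
Concatenated (20 bytes): F0 90 90 80 E2 99 AA EA A0 91 E0 A6 A2 E2 89 AA ED 8A AA 4E.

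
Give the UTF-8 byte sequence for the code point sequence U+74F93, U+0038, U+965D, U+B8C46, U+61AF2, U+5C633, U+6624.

U+74F93: 4-byte form → F1 B4 BE 93.
U+0038: 1-byte form → 38.
U+965D: 3-byte form → E9 99 9D.
U+B8C46: 4-byte form → F2 B8 B1 86.
U+61AF2: 4-byte form → F1 A1 AB B2.
U+5C633: 4-byte form → F1 9C 98 B3.
U+6624: 3-byte form → E6 98 A4.
Concatenated (23 bytes): F1 B4 BE 93 38 E9 99 9D F2 B8 B1 86 F1 A1 AB B2 F1 9C 98 B3 E6 98 A4.

F1 B4 BE 93 38 E9 99 9D F2 B8 B1 86 F1 A1 AB B2 F1 9C 98 B3 E6 98 A4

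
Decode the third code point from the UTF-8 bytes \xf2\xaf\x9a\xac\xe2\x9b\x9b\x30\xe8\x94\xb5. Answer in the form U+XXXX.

U+0030

Offset 0: leading byte 0xF2 = 11110010 → 4-byte char #1 = F2 AF 9A AC.
Offset 4: leading byte 0xE2 = 11100010 → 3-byte char #2 = E2 9B 9B.
Offset 7: leading byte 0x30 = 00110000 → 1-byte char #3 = 30.
Leading byte 0x30 = 00110000 matches 0xxxxxxx → 1-byte sequence.
Byte 1: 0x30 = 00110000, payload 0110000 (7 bits).
Concatenate: 0110000 = 0x30 (7 bits → U+0030).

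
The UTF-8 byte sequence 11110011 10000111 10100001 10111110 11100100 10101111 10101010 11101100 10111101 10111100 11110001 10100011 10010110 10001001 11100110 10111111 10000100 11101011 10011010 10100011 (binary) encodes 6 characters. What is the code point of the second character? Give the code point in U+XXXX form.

U+4BEA

Offset 0: leading byte 0xF3 = 11110011 → 4-byte char #1 = F3 87 A1 BE.
Offset 4: leading byte 0xE4 = 11100100 → 3-byte char #2 = E4 AF AA.
Leading byte 0xE4 = 11100100 matches 1110xxxx → 3-byte sequence.
Byte 1: 0xE4 = 11100100, payload 0100 (4 bits).
Byte 2: 0xAF = 10101111 (10xxxxxx ✓), payload 101111.
Byte 3: 0xAA = 10101010 (10xxxxxx ✓), payload 101010.
Concatenate: 0100101111101010 = 0x4BEA (16 bits → U+4BEA).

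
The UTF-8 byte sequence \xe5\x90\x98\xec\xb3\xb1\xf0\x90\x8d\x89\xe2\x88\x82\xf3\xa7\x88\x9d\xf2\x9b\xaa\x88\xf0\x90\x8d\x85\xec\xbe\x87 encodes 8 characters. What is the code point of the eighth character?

Offset 0: leading byte 0xE5 = 11100101 → 3-byte char #1 = E5 90 98.
Offset 3: leading byte 0xEC = 11101100 → 3-byte char #2 = EC B3 B1.
Offset 6: leading byte 0xF0 = 11110000 → 4-byte char #3 = F0 90 8D 89.
Offset 10: leading byte 0xE2 = 11100010 → 3-byte char #4 = E2 88 82.
Offset 13: leading byte 0xF3 = 11110011 → 4-byte char #5 = F3 A7 88 9D.
Offset 17: leading byte 0xF2 = 11110010 → 4-byte char #6 = F2 9B AA 88.
Offset 21: leading byte 0xF0 = 11110000 → 4-byte char #7 = F0 90 8D 85.
Offset 25: leading byte 0xEC = 11101100 → 3-byte char #8 = EC BE 87.
Leading byte 0xEC = 11101100 matches 1110xxxx → 3-byte sequence.
Byte 1: 0xEC = 11101100, payload 1100 (4 bits).
Byte 2: 0xBE = 10111110 (10xxxxxx ✓), payload 111110.
Byte 3: 0x87 = 10000111 (10xxxxxx ✓), payload 000111.
Concatenate: 1100111110000111 = 0xCF87 (16 bits → U+CF87).

U+CF87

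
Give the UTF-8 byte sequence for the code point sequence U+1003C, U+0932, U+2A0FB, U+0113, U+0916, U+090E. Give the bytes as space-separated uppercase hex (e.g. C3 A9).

U+1003C: 4-byte form → F0 90 80 BC.
U+0932: 3-byte form → E0 A4 B2.
U+2A0FB: 4-byte form → F0 AA 83 BB.
U+0113: 2-byte form → C4 93.
U+0916: 3-byte form → E0 A4 96.
U+090E: 3-byte form → E0 A4 8E.
Concatenated (19 bytes): F0 90 80 BC E0 A4 B2 F0 AA 83 BB C4 93 E0 A4 96 E0 A4 8E.

F0 90 80 BC E0 A4 B2 F0 AA 83 BB C4 93 E0 A4 96 E0 A4 8E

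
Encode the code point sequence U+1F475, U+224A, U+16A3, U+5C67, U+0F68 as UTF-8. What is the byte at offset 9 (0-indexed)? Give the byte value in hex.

0xA3

U+1F475 → 4-byte form F0 9F 91 B5 at offsets 0–3.
U+224A → 3-byte form E2 89 8A at offsets 4–6.
U+16A3 → 3-byte form E1 9A A3 at offsets 7–9.
Offset 9 falls in char 3's range; it's byte 3 of E1 9A A3 = 0xA3.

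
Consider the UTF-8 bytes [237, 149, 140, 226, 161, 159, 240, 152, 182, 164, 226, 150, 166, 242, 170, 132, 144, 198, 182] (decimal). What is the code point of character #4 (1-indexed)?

Offset 0: leading byte 0xED = 11101101 → 3-byte char #1 = ED 95 8C.
Offset 3: leading byte 0xE2 = 11100010 → 3-byte char #2 = E2 A1 9F.
Offset 6: leading byte 0xF0 = 11110000 → 4-byte char #3 = F0 98 B6 A4.
Offset 10: leading byte 0xE2 = 11100010 → 3-byte char #4 = E2 96 A6.
Leading byte 0xE2 = 11100010 matches 1110xxxx → 3-byte sequence.
Byte 1: 0xE2 = 11100010, payload 0010 (4 bits).
Byte 2: 0x96 = 10010110 (10xxxxxx ✓), payload 010110.
Byte 3: 0xA6 = 10100110 (10xxxxxx ✓), payload 100110.
Concatenate: 0010010110100110 = 0x25A6 (16 bits → U+25A6).

U+25A6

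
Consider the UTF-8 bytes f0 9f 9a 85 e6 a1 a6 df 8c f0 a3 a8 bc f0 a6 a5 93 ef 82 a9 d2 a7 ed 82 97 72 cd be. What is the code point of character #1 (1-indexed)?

Offset 0: leading byte 0xF0 = 11110000 → 4-byte char #1 = F0 9F 9A 85.
Leading byte 0xF0 = 11110000 matches 11110xxx → 4-byte sequence.
Byte 1: 0xF0 = 11110000, payload 000 (3 bits).
Byte 2: 0x9F = 10011111 (10xxxxxx ✓), payload 011111.
Byte 3: 0x9A = 10011010 (10xxxxxx ✓), payload 011010.
Byte 4: 0x85 = 10000101 (10xxxxxx ✓), payload 000101.
Concatenate: 000011111011010000101 = 0x1F685 (21 bits → U+1F685).

U+1F685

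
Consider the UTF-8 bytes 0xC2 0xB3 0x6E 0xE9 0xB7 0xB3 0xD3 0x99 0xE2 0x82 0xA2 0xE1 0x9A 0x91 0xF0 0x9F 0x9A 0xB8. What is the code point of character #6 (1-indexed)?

U+1691

Offset 0: leading byte 0xC2 = 11000010 → 2-byte char #1 = C2 B3.
Offset 2: leading byte 0x6E = 01101110 → 1-byte char #2 = 6E.
Offset 3: leading byte 0xE9 = 11101001 → 3-byte char #3 = E9 B7 B3.
Offset 6: leading byte 0xD3 = 11010011 → 2-byte char #4 = D3 99.
Offset 8: leading byte 0xE2 = 11100010 → 3-byte char #5 = E2 82 A2.
Offset 11: leading byte 0xE1 = 11100001 → 3-byte char #6 = E1 9A 91.
Leading byte 0xE1 = 11100001 matches 1110xxxx → 3-byte sequence.
Byte 1: 0xE1 = 11100001, payload 0001 (4 bits).
Byte 2: 0x9A = 10011010 (10xxxxxx ✓), payload 011010.
Byte 3: 0x91 = 10010001 (10xxxxxx ✓), payload 010001.
Concatenate: 0001011010010001 = 0x1691 (16 bits → U+1691).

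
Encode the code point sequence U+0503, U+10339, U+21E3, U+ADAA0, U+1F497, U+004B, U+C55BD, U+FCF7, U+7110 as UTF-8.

U+0503: 2-byte form → D4 83.
U+10339: 4-byte form → F0 90 8C B9.
U+21E3: 3-byte form → E2 87 A3.
U+ADAA0: 4-byte form → F2 AD AA A0.
U+1F497: 4-byte form → F0 9F 92 97.
U+004B: 1-byte form → 4B.
U+C55BD: 4-byte form → F3 85 96 BD.
U+FCF7: 3-byte form → EF B3 B7.
U+7110: 3-byte form → E7 84 90.
Concatenated (28 bytes): D4 83 F0 90 8C B9 E2 87 A3 F2 AD AA A0 F0 9F 92 97 4B F3 85 96 BD EF B3 B7 E7 84 90.

D4 83 F0 90 8C B9 E2 87 A3 F2 AD AA A0 F0 9F 92 97 4B F3 85 96 BD EF B3 B7 E7 84 90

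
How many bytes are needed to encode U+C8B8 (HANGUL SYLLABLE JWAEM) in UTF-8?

U+C8B8 = 0xC8B8. UTF-8 uses 1 byte below 0x80, 2 below 0x800, 3 below 0x10000, 4 up to 0x10FFFF. 0xC8B8 is in U+0800–U+FFFF → 3 bytes.

3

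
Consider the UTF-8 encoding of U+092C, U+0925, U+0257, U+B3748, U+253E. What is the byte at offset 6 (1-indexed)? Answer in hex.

0xA5

1-indexed offset 6 is 0-indexed offset 5.
U+092C → 3-byte form E0 A4 AC at offsets 0–2.
U+0925 → 3-byte form E0 A4 A5 at offsets 3–5.
Offset 5 falls in char 2's range; it's byte 3 of E0 A4 A5 = 0xA5.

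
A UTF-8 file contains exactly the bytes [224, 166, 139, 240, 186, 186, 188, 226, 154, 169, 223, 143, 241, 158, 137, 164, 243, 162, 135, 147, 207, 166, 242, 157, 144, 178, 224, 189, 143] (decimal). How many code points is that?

9

Byte at offset 0: 0xE0 = 11100000 → 3-byte char (#1). Advance 3.
Byte at offset 3: 0xF0 = 11110000 → 4-byte char (#2). Advance 4.
Byte at offset 7: 0xE2 = 11100010 → 3-byte char (#3). Advance 3.
Byte at offset 10: 0xDF = 11011111 → 2-byte char (#4). Advance 2.
Byte at offset 12: 0xF1 = 11110001 → 4-byte char (#5). Advance 4.
Byte at offset 16: 0xF3 = 11110011 → 4-byte char (#6). Advance 4.
Byte at offset 20: 0xCF = 11001111 → 2-byte char (#7). Advance 2.
Byte at offset 22: 0xF2 = 11110010 → 4-byte char (#8). Advance 4.
Byte at offset 26: 0xE0 = 11100000 → 3-byte char (#9). Advance 3.
Reached end at offset 29 after 9 code points.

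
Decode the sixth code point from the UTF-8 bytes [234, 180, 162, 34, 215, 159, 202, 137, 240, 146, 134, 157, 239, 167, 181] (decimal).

Offset 0: leading byte 0xEA = 11101010 → 3-byte char #1 = EA B4 A2.
Offset 3: leading byte 0x22 = 00100010 → 1-byte char #2 = 22.
Offset 4: leading byte 0xD7 = 11010111 → 2-byte char #3 = D7 9F.
Offset 6: leading byte 0xCA = 11001010 → 2-byte char #4 = CA 89.
Offset 8: leading byte 0xF0 = 11110000 → 4-byte char #5 = F0 92 86 9D.
Offset 12: leading byte 0xEF = 11101111 → 3-byte char #6 = EF A7 B5.
Leading byte 0xEF = 11101111 matches 1110xxxx → 3-byte sequence.
Byte 1: 0xEF = 11101111, payload 1111 (4 bits).
Byte 2: 0xA7 = 10100111 (10xxxxxx ✓), payload 100111.
Byte 3: 0xB5 = 10110101 (10xxxxxx ✓), payload 110101.
Concatenate: 1111100111110101 = 0xF9F5 (16 bits → U+F9F5).

U+F9F5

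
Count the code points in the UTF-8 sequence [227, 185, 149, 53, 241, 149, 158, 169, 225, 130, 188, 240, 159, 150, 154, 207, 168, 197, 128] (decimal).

7

Byte at offset 0: 0xE3 = 11100011 → 3-byte char (#1). Advance 3.
Byte at offset 3: 0x35 = 00110101 → 1-byte char (#2). Advance 1.
Byte at offset 4: 0xF1 = 11110001 → 4-byte char (#3). Advance 4.
Byte at offset 8: 0xE1 = 11100001 → 3-byte char (#4). Advance 3.
Byte at offset 11: 0xF0 = 11110000 → 4-byte char (#5). Advance 4.
Byte at offset 15: 0xCF = 11001111 → 2-byte char (#6). Advance 2.
Byte at offset 17: 0xC5 = 11000101 → 2-byte char (#7). Advance 2.
Reached end at offset 19 after 7 code points.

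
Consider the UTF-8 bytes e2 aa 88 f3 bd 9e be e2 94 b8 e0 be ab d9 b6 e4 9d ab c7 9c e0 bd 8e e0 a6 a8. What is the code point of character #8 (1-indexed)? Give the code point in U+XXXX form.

Offset 0: leading byte 0xE2 = 11100010 → 3-byte char #1 = E2 AA 88.
Offset 3: leading byte 0xF3 = 11110011 → 4-byte char #2 = F3 BD 9E BE.
Offset 7: leading byte 0xE2 = 11100010 → 3-byte char #3 = E2 94 B8.
Offset 10: leading byte 0xE0 = 11100000 → 3-byte char #4 = E0 BE AB.
Offset 13: leading byte 0xD9 = 11011001 → 2-byte char #5 = D9 B6.
Offset 15: leading byte 0xE4 = 11100100 → 3-byte char #6 = E4 9D AB.
Offset 18: leading byte 0xC7 = 11000111 → 2-byte char #7 = C7 9C.
Offset 20: leading byte 0xE0 = 11100000 → 3-byte char #8 = E0 BD 8E.
Leading byte 0xE0 = 11100000 matches 1110xxxx → 3-byte sequence.
Byte 1: 0xE0 = 11100000, payload 0000 (4 bits).
Byte 2: 0xBD = 10111101 (10xxxxxx ✓), payload 111101.
Byte 3: 0x8E = 10001110 (10xxxxxx ✓), payload 001110.
Concatenate: 0000111101001110 = 0xF4E (16 bits → U+0F4E).

U+0F4E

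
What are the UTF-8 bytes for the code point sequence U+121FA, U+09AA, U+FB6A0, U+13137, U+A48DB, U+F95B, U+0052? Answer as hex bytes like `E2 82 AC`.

U+121FA: 4-byte form → F0 92 87 BA.
U+09AA: 3-byte form → E0 A6 AA.
U+FB6A0: 4-byte form → F3 BB 9A A0.
U+13137: 4-byte form → F0 93 84 B7.
U+A48DB: 4-byte form → F2 A4 A3 9B.
U+F95B: 3-byte form → EF A5 9B.
U+0052: 1-byte form → 52.
Concatenated (23 bytes): F0 92 87 BA E0 A6 AA F3 BB 9A A0 F0 93 84 B7 F2 A4 A3 9B EF A5 9B 52.

F0 92 87 BA E0 A6 AA F3 BB 9A A0 F0 93 84 B7 F2 A4 A3 9B EF A5 9B 52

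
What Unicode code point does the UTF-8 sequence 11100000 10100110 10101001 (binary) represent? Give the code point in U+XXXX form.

U+09A9

Leading byte 0xE0 = 11100000 matches 1110xxxx → 3-byte sequence.
Byte 1: 0xE0 = 11100000, payload 0000 (4 bits).
Byte 2: 0xA6 = 10100110 (10xxxxxx ✓), payload 100110.
Byte 3: 0xA9 = 10101001 (10xxxxxx ✓), payload 101001.
Concatenate: 0000100110101001 = 0x9A9 (16 bits → U+09A9).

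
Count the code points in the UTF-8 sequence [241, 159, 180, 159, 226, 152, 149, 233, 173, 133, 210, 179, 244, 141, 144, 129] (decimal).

5

Byte at offset 0: 0xF1 = 11110001 → 4-byte char (#1). Advance 4.
Byte at offset 4: 0xE2 = 11100010 → 3-byte char (#2). Advance 3.
Byte at offset 7: 0xE9 = 11101001 → 3-byte char (#3). Advance 3.
Byte at offset 10: 0xD2 = 11010010 → 2-byte char (#4). Advance 2.
Byte at offset 12: 0xF4 = 11110100 → 4-byte char (#5). Advance 4.
Reached end at offset 16 after 5 code points.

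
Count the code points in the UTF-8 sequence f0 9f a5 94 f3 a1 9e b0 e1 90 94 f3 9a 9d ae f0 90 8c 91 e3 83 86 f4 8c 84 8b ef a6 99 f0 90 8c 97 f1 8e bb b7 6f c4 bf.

12

Byte at offset 0: 0xF0 = 11110000 → 4-byte char (#1). Advance 4.
Byte at offset 4: 0xF3 = 11110011 → 4-byte char (#2). Advance 4.
Byte at offset 8: 0xE1 = 11100001 → 3-byte char (#3). Advance 3.
Byte at offset 11: 0xF3 = 11110011 → 4-byte char (#4). Advance 4.
Byte at offset 15: 0xF0 = 11110000 → 4-byte char (#5). Advance 4.
Byte at offset 19: 0xE3 = 11100011 → 3-byte char (#6). Advance 3.
Byte at offset 22: 0xF4 = 11110100 → 4-byte char (#7). Advance 4.
Byte at offset 26: 0xEF = 11101111 → 3-byte char (#8). Advance 3.
Byte at offset 29: 0xF0 = 11110000 → 4-byte char (#9). Advance 4.
Byte at offset 33: 0xF1 = 11110001 → 4-byte char (#10). Advance 4.
Byte at offset 37: 0x6F = 01101111 → 1-byte char (#11). Advance 1.
Byte at offset 38: 0xC4 = 11000100 → 2-byte char (#12). Advance 2.
Reached end at offset 40 after 12 code points.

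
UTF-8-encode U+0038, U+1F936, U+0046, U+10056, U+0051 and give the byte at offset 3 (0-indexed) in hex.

U+0038 → 1-byte form 38 at offsets 0–0.
U+1F936 → 4-byte form F0 9F A4 B6 at offsets 1–4.
Offset 3 falls in char 2's range; it's byte 3 of F0 9F A4 B6 = 0xA4.

0xA4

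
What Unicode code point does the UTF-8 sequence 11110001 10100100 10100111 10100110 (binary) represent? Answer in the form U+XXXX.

Leading byte 0xF1 = 11110001 matches 11110xxx → 4-byte sequence.
Byte 1: 0xF1 = 11110001, payload 001 (3 bits).
Byte 2: 0xA4 = 10100100 (10xxxxxx ✓), payload 100100.
Byte 3: 0xA7 = 10100111 (10xxxxxx ✓), payload 100111.
Byte 4: 0xA6 = 10100110 (10xxxxxx ✓), payload 100110.
Concatenate: 001100100100111100110 = 0x649E6 (21 bits → U+649E6).

U+649E6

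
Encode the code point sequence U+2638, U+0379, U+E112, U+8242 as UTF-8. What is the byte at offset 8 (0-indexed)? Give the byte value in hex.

0xE8

U+2638 → 3-byte form E2 98 B8 at offsets 0–2.
U+0379 → 2-byte form CD B9 at offsets 3–4.
U+E112 → 3-byte form EE 84 92 at offsets 5–7.
U+8242 → 3-byte form E8 89 82 at offsets 8–10.
Offset 8 falls in char 4's range; it's byte 1 of E8 89 82 = 0xE8.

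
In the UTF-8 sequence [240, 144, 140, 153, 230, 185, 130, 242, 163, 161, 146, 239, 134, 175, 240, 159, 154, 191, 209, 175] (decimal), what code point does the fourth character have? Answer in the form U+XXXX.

U+F1AF

Offset 0: leading byte 0xF0 = 11110000 → 4-byte char #1 = F0 90 8C 99.
Offset 4: leading byte 0xE6 = 11100110 → 3-byte char #2 = E6 B9 82.
Offset 7: leading byte 0xF2 = 11110010 → 4-byte char #3 = F2 A3 A1 92.
Offset 11: leading byte 0xEF = 11101111 → 3-byte char #4 = EF 86 AF.
Leading byte 0xEF = 11101111 matches 1110xxxx → 3-byte sequence.
Byte 1: 0xEF = 11101111, payload 1111 (4 bits).
Byte 2: 0x86 = 10000110 (10xxxxxx ✓), payload 000110.
Byte 3: 0xAF = 10101111 (10xxxxxx ✓), payload 101111.
Concatenate: 1111000110101111 = 0xF1AF (16 bits → U+F1AF).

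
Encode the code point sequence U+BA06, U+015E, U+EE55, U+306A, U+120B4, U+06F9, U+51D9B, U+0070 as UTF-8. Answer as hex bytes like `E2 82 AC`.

EB A8 86 C5 9E EE B9 95 E3 81 AA F0 92 82 B4 DB B9 F1 91 B6 9B 70

U+BA06: 3-byte form → EB A8 86.
U+015E: 2-byte form → C5 9E.
U+EE55: 3-byte form → EE B9 95.
U+306A: 3-byte form → E3 81 AA.
U+120B4: 4-byte form → F0 92 82 B4.
U+06F9: 2-byte form → DB B9.
U+51D9B: 4-byte form → F1 91 B6 9B.
U+0070: 1-byte form → 70.
Concatenated (22 bytes): EB A8 86 C5 9E EE B9 95 E3 81 AA F0 92 82 B4 DB B9 F1 91 B6 9B 70.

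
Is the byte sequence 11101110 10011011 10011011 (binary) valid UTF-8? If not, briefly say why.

Leading byte 0xEE = 11101110 → 3-byte form.
Continuation bytes 0x9B=10011011, 0x9B=10011011 all match 10xxxxxx.
Decoded value 0xE6DB is ≥ 0x800 (shortest form) and not a surrogate.

valid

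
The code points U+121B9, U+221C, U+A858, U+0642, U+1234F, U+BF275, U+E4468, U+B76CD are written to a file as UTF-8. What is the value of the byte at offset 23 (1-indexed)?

0x91

1-indexed offset 23 is 0-indexed offset 22.
U+121B9 → 4-byte form F0 92 86 B9 at offsets 0–3.
U+221C → 3-byte form E2 88 9C at offsets 4–6.
U+A858 → 3-byte form EA A1 98 at offsets 7–9.
U+0642 → 2-byte form D9 82 at offsets 10–11.
U+1234F → 4-byte form F0 92 8D 8F at offsets 12–15.
U+BF275 → 4-byte form F2 BF 89 B5 at offsets 16–19.
U+E4468 → 4-byte form F3 A4 91 A8 at offsets 20–23.
Offset 22 falls in char 7's range; it's byte 3 of F3 A4 91 A8 = 0x91.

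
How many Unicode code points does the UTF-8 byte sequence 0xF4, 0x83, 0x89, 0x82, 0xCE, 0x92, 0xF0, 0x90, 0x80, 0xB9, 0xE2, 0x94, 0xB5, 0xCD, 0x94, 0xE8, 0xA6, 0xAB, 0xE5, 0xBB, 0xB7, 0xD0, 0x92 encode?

Byte at offset 0: 0xF4 = 11110100 → 4-byte char (#1). Advance 4.
Byte at offset 4: 0xCE = 11001110 → 2-byte char (#2). Advance 2.
Byte at offset 6: 0xF0 = 11110000 → 4-byte char (#3). Advance 4.
Byte at offset 10: 0xE2 = 11100010 → 3-byte char (#4). Advance 3.
Byte at offset 13: 0xCD = 11001101 → 2-byte char (#5). Advance 2.
Byte at offset 15: 0xE8 = 11101000 → 3-byte char (#6). Advance 3.
Byte at offset 18: 0xE5 = 11100101 → 3-byte char (#7). Advance 3.
Byte at offset 21: 0xD0 = 11010000 → 2-byte char (#8). Advance 2.
Reached end at offset 23 after 8 code points.

8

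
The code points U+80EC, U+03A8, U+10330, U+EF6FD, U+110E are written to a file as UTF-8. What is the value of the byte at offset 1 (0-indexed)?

U+80EC → 3-byte form E8 83 AC at offsets 0–2.
Offset 1 falls in char 1's range; it's byte 2 of E8 83 AC = 0x83.

0x83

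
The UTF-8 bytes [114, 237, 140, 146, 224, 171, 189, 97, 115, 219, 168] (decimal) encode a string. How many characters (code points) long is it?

Byte at offset 0: 0x72 = 01110010 → 1-byte char (#1). Advance 1.
Byte at offset 1: 0xED = 11101101 → 3-byte char (#2). Advance 3.
Byte at offset 4: 0xE0 = 11100000 → 3-byte char (#3). Advance 3.
Byte at offset 7: 0x61 = 01100001 → 1-byte char (#4). Advance 1.
Byte at offset 8: 0x73 = 01110011 → 1-byte char (#5). Advance 1.
Byte at offset 9: 0xDB = 11011011 → 2-byte char (#6). Advance 2.
Reached end at offset 11 after 6 code points.

6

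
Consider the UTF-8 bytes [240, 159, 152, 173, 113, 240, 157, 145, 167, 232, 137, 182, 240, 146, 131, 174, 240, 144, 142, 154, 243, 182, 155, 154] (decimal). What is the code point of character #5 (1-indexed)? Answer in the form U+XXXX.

Offset 0: leading byte 0xF0 = 11110000 → 4-byte char #1 = F0 9F 98 AD.
Offset 4: leading byte 0x71 = 01110001 → 1-byte char #2 = 71.
Offset 5: leading byte 0xF0 = 11110000 → 4-byte char #3 = F0 9D 91 A7.
Offset 9: leading byte 0xE8 = 11101000 → 3-byte char #4 = E8 89 B6.
Offset 12: leading byte 0xF0 = 11110000 → 4-byte char #5 = F0 92 83 AE.
Leading byte 0xF0 = 11110000 matches 11110xxx → 4-byte sequence.
Byte 1: 0xF0 = 11110000, payload 000 (3 bits).
Byte 2: 0x92 = 10010010 (10xxxxxx ✓), payload 010010.
Byte 3: 0x83 = 10000011 (10xxxxxx ✓), payload 000011.
Byte 4: 0xAE = 10101110 (10xxxxxx ✓), payload 101110.
Concatenate: 000010010000011101110 = 0x120EE (21 bits → U+120EE).

U+120EE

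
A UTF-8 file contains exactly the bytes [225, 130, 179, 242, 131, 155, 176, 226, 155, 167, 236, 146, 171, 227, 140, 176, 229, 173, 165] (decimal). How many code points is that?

Byte at offset 0: 0xE1 = 11100001 → 3-byte char (#1). Advance 3.
Byte at offset 3: 0xF2 = 11110010 → 4-byte char (#2). Advance 4.
Byte at offset 7: 0xE2 = 11100010 → 3-byte char (#3). Advance 3.
Byte at offset 10: 0xEC = 11101100 → 3-byte char (#4). Advance 3.
Byte at offset 13: 0xE3 = 11100011 → 3-byte char (#5). Advance 3.
Byte at offset 16: 0xE5 = 11100101 → 3-byte char (#6). Advance 3.
Reached end at offset 19 after 6 code points.

6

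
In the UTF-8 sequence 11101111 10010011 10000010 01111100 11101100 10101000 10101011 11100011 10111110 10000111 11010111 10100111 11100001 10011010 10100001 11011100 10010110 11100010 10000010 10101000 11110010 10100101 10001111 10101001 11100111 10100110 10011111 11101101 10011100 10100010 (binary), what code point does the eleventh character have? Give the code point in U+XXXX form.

Offset 0: leading byte 0xEF = 11101111 → 3-byte char #1 = EF 93 82.
Offset 3: leading byte 0x7C = 01111100 → 1-byte char #2 = 7C.
Offset 4: leading byte 0xEC = 11101100 → 3-byte char #3 = EC A8 AB.
Offset 7: leading byte 0xE3 = 11100011 → 3-byte char #4 = E3 BE 87.
Offset 10: leading byte 0xD7 = 11010111 → 2-byte char #5 = D7 A7.
Offset 12: leading byte 0xE1 = 11100001 → 3-byte char #6 = E1 9A A1.
Offset 15: leading byte 0xDC = 11011100 → 2-byte char #7 = DC 96.
Offset 17: leading byte 0xE2 = 11100010 → 3-byte char #8 = E2 82 A8.
Offset 20: leading byte 0xF2 = 11110010 → 4-byte char #9 = F2 A5 8F A9.
Offset 24: leading byte 0xE7 = 11100111 → 3-byte char #10 = E7 A6 9F.
Offset 27: leading byte 0xED = 11101101 → 3-byte char #11 = ED 9C A2.
Leading byte 0xED = 11101101 matches 1110xxxx → 3-byte sequence.
Byte 1: 0xED = 11101101, payload 1101 (4 bits).
Byte 2: 0x9C = 10011100 (10xxxxxx ✓), payload 011100.
Byte 3: 0xA2 = 10100010 (10xxxxxx ✓), payload 100010.
Concatenate: 1101011100100010 = 0xD722 (16 bits → U+D722).

U+D722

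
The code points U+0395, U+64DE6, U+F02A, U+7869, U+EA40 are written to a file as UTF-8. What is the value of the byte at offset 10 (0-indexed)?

U+0395 → 2-byte form CE 95 at offsets 0–1.
U+64DE6 → 4-byte form F1 A4 B7 A6 at offsets 2–5.
U+F02A → 3-byte form EF 80 AA at offsets 6–8.
U+7869 → 3-byte form E7 A1 A9 at offsets 9–11.
Offset 10 falls in char 4's range; it's byte 2 of E7 A1 A9 = 0xA1.

0xA1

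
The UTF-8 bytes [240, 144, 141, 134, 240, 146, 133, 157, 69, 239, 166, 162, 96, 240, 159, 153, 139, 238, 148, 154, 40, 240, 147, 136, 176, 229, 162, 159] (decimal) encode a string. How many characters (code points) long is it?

Byte at offset 0: 0xF0 = 11110000 → 4-byte char (#1). Advance 4.
Byte at offset 4: 0xF0 = 11110000 → 4-byte char (#2). Advance 4.
Byte at offset 8: 0x45 = 01000101 → 1-byte char (#3). Advance 1.
Byte at offset 9: 0xEF = 11101111 → 3-byte char (#4). Advance 3.
Byte at offset 12: 0x60 = 01100000 → 1-byte char (#5). Advance 1.
Byte at offset 13: 0xF0 = 11110000 → 4-byte char (#6). Advance 4.
Byte at offset 17: 0xEE = 11101110 → 3-byte char (#7). Advance 3.
Byte at offset 20: 0x28 = 00101000 → 1-byte char (#8). Advance 1.
Byte at offset 21: 0xF0 = 11110000 → 4-byte char (#9). Advance 4.
Byte at offset 25: 0xE5 = 11100101 → 3-byte char (#10). Advance 3.
Reached end at offset 28 after 10 code points.

10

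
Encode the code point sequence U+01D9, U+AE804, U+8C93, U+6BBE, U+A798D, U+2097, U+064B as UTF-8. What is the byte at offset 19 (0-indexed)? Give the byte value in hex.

0xD9

U+01D9 → 2-byte form C7 99 at offsets 0–1.
U+AE804 → 4-byte form F2 AE A0 84 at offsets 2–5.
U+8C93 → 3-byte form E8 B2 93 at offsets 6–8.
U+6BBE → 3-byte form E6 AE BE at offsets 9–11.
U+A798D → 4-byte form F2 A7 A6 8D at offsets 12–15.
U+2097 → 3-byte form E2 82 97 at offsets 16–18.
U+064B → 2-byte form D9 8B at offsets 19–20.
Offset 19 falls in char 7's range; it's byte 1 of D9 8B = 0xD9.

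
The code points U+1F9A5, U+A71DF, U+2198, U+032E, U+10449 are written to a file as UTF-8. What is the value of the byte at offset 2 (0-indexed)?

U+1F9A5 → 4-byte form F0 9F A6 A5 at offsets 0–3.
Offset 2 falls in char 1's range; it's byte 3 of F0 9F A6 A5 = 0xA6.

0xA6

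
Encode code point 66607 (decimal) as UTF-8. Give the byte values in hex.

U+1042F = 0x1042F = 66607 decimal. In range U+10000–U+10FFFF → 4-byte form: 11110xxx 10xxxxxx 10xxxxxx 10xxxxxx.
Binary (21 bits): 000010000010000101111.
Split 3+6+6+6: 000 | 010000 | 010000 | 101111.
Byte 1: 11110000 = 0xF0.
Byte 2: 10010000 = 0x90.
Byte 3: 10010000 = 0x90.
Byte 4: 10101111 = 0xAF.

F0 90 90 AF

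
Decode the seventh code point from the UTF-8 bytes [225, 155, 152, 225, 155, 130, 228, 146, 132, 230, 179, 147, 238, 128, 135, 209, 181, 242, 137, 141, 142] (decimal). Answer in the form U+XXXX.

Offset 0: leading byte 0xE1 = 11100001 → 3-byte char #1 = E1 9B 98.
Offset 3: leading byte 0xE1 = 11100001 → 3-byte char #2 = E1 9B 82.
Offset 6: leading byte 0xE4 = 11100100 → 3-byte char #3 = E4 92 84.
Offset 9: leading byte 0xE6 = 11100110 → 3-byte char #4 = E6 B3 93.
Offset 12: leading byte 0xEE = 11101110 → 3-byte char #5 = EE 80 87.
Offset 15: leading byte 0xD1 = 11010001 → 2-byte char #6 = D1 B5.
Offset 17: leading byte 0xF2 = 11110010 → 4-byte char #7 = F2 89 8D 8E.
Leading byte 0xF2 = 11110010 matches 11110xxx → 4-byte sequence.
Byte 1: 0xF2 = 11110010, payload 010 (3 bits).
Byte 2: 0x89 = 10001001 (10xxxxxx ✓), payload 001001.
Byte 3: 0x8D = 10001101 (10xxxxxx ✓), payload 001101.
Byte 4: 0x8E = 10001110 (10xxxxxx ✓), payload 001110.
Concatenate: 010001001001101001110 = 0x8934E (21 bits → U+8934E).

U+8934E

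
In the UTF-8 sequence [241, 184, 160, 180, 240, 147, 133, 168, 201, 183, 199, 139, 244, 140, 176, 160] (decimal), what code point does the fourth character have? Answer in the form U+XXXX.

Offset 0: leading byte 0xF1 = 11110001 → 4-byte char #1 = F1 B8 A0 B4.
Offset 4: leading byte 0xF0 = 11110000 → 4-byte char #2 = F0 93 85 A8.
Offset 8: leading byte 0xC9 = 11001001 → 2-byte char #3 = C9 B7.
Offset 10: leading byte 0xC7 = 11000111 → 2-byte char #4 = C7 8B.
Leading byte 0xC7 = 11000111 matches 110xxxxx → 2-byte sequence.
Byte 1: 0xC7 = 11000111, payload 00111 (5 bits).
Byte 2: 0x8B = 10001011 (10xxxxxx ✓), payload 001011.
Concatenate: 00111001011 = 0x1CB (11 bits → U+01CB).

U+01CB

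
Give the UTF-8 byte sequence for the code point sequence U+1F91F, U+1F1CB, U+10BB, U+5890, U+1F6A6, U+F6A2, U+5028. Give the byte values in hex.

F0 9F A4 9F F0 9F 87 8B E1 82 BB E5 A2 90 F0 9F 9A A6 EF 9A A2 E5 80 A8

U+1F91F: 4-byte form → F0 9F A4 9F.
U+1F1CB: 4-byte form → F0 9F 87 8B.
U+10BB: 3-byte form → E1 82 BB.
U+5890: 3-byte form → E5 A2 90.
U+1F6A6: 4-byte form → F0 9F 9A A6.
U+F6A2: 3-byte form → EF 9A A2.
U+5028: 3-byte form → E5 80 A8.
Concatenated (24 bytes): F0 9F A4 9F F0 9F 87 8B E1 82 BB E5 A2 90 F0 9F 9A A6 EF 9A A2 E5 80 A8.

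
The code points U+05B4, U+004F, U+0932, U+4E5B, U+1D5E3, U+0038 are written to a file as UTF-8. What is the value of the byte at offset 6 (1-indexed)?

1-indexed offset 6 is 0-indexed offset 5.
U+05B4 → 2-byte form D6 B4 at offsets 0–1.
U+004F → 1-byte form 4F at offsets 2–2.
U+0932 → 3-byte form E0 A4 B2 at offsets 3–5.
Offset 5 falls in char 3's range; it's byte 3 of E0 A4 B2 = 0xB2.

0xB2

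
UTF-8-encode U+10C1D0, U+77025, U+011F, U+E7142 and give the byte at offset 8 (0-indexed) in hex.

0xC4

U+10C1D0 → 4-byte form F4 8C 87 90 at offsets 0–3.
U+77025 → 4-byte form F1 B7 80 A5 at offsets 4–7.
U+011F → 2-byte form C4 9F at offsets 8–9.
Offset 8 falls in char 3's range; it's byte 1 of C4 9F = 0xC4.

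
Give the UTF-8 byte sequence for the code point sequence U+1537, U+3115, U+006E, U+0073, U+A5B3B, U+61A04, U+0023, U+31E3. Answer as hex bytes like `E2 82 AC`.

U+1537: 3-byte form → E1 94 B7.
U+3115: 3-byte form → E3 84 95.
U+006E: 1-byte form → 6E.
U+0073: 1-byte form → 73.
U+A5B3B: 4-byte form → F2 A5 AC BB.
U+61A04: 4-byte form → F1 A1 A8 84.
U+0023: 1-byte form → 23.
U+31E3: 3-byte form → E3 87 A3.
Concatenated (20 bytes): E1 94 B7 E3 84 95 6E 73 F2 A5 AC BB F1 A1 A8 84 23 E3 87 A3.

E1 94 B7 E3 84 95 6E 73 F2 A5 AC BB F1 A1 A8 84 23 E3 87 A3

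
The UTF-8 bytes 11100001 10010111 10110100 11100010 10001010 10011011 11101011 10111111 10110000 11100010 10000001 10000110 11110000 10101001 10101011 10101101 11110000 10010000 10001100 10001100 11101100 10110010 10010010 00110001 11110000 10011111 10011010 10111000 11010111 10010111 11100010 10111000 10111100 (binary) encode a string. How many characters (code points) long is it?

Byte at offset 0: 0xE1 = 11100001 → 3-byte char (#1). Advance 3.
Byte at offset 3: 0xE2 = 11100010 → 3-byte char (#2). Advance 3.
Byte at offset 6: 0xEB = 11101011 → 3-byte char (#3). Advance 3.
Byte at offset 9: 0xE2 = 11100010 → 3-byte char (#4). Advance 3.
Byte at offset 12: 0xF0 = 11110000 → 4-byte char (#5). Advance 4.
Byte at offset 16: 0xF0 = 11110000 → 4-byte char (#6). Advance 4.
Byte at offset 20: 0xEC = 11101100 → 3-byte char (#7). Advance 3.
Byte at offset 23: 0x31 = 00110001 → 1-byte char (#8). Advance 1.
Byte at offset 24: 0xF0 = 11110000 → 4-byte char (#9). Advance 4.
Byte at offset 28: 0xD7 = 11010111 → 2-byte char (#10). Advance 2.
Byte at offset 30: 0xE2 = 11100010 → 3-byte char (#11). Advance 3.
Reached end at offset 33 after 11 code points.

11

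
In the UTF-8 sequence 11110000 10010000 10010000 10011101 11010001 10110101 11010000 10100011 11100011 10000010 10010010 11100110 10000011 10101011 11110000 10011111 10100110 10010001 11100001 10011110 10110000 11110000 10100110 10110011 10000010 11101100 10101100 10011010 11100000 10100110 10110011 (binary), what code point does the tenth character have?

Offset 0: leading byte 0xF0 = 11110000 → 4-byte char #1 = F0 90 90 9D.
Offset 4: leading byte 0xD1 = 11010001 → 2-byte char #2 = D1 B5.
Offset 6: leading byte 0xD0 = 11010000 → 2-byte char #3 = D0 A3.
Offset 8: leading byte 0xE3 = 11100011 → 3-byte char #4 = E3 82 92.
Offset 11: leading byte 0xE6 = 11100110 → 3-byte char #5 = E6 83 AB.
Offset 14: leading byte 0xF0 = 11110000 → 4-byte char #6 = F0 9F A6 91.
Offset 18: leading byte 0xE1 = 11100001 → 3-byte char #7 = E1 9E B0.
Offset 21: leading byte 0xF0 = 11110000 → 4-byte char #8 = F0 A6 B3 82.
Offset 25: leading byte 0xEC = 11101100 → 3-byte char #9 = EC AC 9A.
Offset 28: leading byte 0xE0 = 11100000 → 3-byte char #10 = E0 A6 B3.
Leading byte 0xE0 = 11100000 matches 1110xxxx → 3-byte sequence.
Byte 1: 0xE0 = 11100000, payload 0000 (4 bits).
Byte 2: 0xA6 = 10100110 (10xxxxxx ✓), payload 100110.
Byte 3: 0xB3 = 10110011 (10xxxxxx ✓), payload 110011.
Concatenate: 0000100110110011 = 0x9B3 (16 bits → U+09B3).

U+09B3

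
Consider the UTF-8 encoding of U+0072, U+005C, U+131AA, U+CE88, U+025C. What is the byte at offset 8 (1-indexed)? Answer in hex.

0xBA

1-indexed offset 8 is 0-indexed offset 7.
U+0072 → 1-byte form 72 at offsets 0–0.
U+005C → 1-byte form 5C at offsets 1–1.
U+131AA → 4-byte form F0 93 86 AA at offsets 2–5.
U+CE88 → 3-byte form EC BA 88 at offsets 6–8.
Offset 7 falls in char 4's range; it's byte 2 of EC BA 88 = 0xBA.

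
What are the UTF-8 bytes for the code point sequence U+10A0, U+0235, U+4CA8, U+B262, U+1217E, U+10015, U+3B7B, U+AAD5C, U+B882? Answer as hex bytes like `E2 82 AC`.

U+10A0: 3-byte form → E1 82 A0.
U+0235: 2-byte form → C8 B5.
U+4CA8: 3-byte form → E4 B2 A8.
U+B262: 3-byte form → EB 89 A2.
U+1217E: 4-byte form → F0 92 85 BE.
U+10015: 4-byte form → F0 90 80 95.
U+3B7B: 3-byte form → E3 AD BB.
U+AAD5C: 4-byte form → F2 AA B5 9C.
U+B882: 3-byte form → EB A2 82.
Concatenated (29 bytes): E1 82 A0 C8 B5 E4 B2 A8 EB 89 A2 F0 92 85 BE F0 90 80 95 E3 AD BB F2 AA B5 9C EB A2 82.

E1 82 A0 C8 B5 E4 B2 A8 EB 89 A2 F0 92 85 BE F0 90 80 95 E3 AD BB F2 AA B5 9C EB A2 82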